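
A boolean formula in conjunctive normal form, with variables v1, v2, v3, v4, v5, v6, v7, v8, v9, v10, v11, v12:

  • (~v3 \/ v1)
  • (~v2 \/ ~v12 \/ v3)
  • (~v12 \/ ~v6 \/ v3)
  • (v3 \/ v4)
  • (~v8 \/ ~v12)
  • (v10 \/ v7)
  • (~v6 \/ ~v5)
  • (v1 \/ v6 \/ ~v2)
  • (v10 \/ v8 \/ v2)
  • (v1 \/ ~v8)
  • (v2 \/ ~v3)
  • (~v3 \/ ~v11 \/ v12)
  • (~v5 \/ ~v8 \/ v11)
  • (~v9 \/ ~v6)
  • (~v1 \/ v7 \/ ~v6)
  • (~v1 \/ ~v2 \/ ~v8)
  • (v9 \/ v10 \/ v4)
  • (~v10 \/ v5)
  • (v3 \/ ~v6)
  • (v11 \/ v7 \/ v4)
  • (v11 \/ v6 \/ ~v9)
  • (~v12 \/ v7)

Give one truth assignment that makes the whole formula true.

Pure literal: v7 appears only positively; assign v7 = True.
Branch on v1: take v1 = True.
For the remaining variables, v2 = True, v3 = True, v4 = False, v5 = True, v6 = False, v8 = False, v9 = False, v10 = True, v11 = False, v12 = True works.
Check each clause:
  1. (v1 \/ ~v3) — v1 is true.
  2. (v3 \/ ~v12 \/ ~v2) — v3 is true.
  3. (v3 \/ ~v12 \/ ~v6) — ~v6 is true.
  4. (v3 \/ v4) — v3 is true.
  5. (~v12 \/ ~v8) — ~v8 is true.
  6. (v10 \/ v7) — v10 is true.
  7. (~v5 \/ ~v6) — ~v6 is true.
  8. (~v2 \/ v6 \/ v1) — v1 is true.
  9. (v2 \/ v10 \/ v8) — v10 is true.
  10. (~v8 \/ v1) — ~v8 is true.
  11. (~v3 \/ v2) — v2 is true.
  12. (~v11 \/ v12 \/ ~v3) — ~v11 is true.
  13. (v11 \/ ~v5 \/ ~v8) — ~v8 is true.
  14. (~v9 \/ ~v6) — ~v6 is true.
  15. (~v1 \/ ~v6 \/ v7) — ~v6 is true.
  16. (~v2 \/ ~v8 \/ ~v1) — ~v8 is true.
  17. (v9 \/ v4 \/ v10) — v10 is true.
  18. (v5 \/ ~v10) — v5 is true.
  19. (~v6 \/ v3) — ~v6 is true.
  20. (v7 \/ v11 \/ v4) — v7 is true.
  21. (v11 \/ v6 \/ ~v9) — ~v9 is true.
  22. (v7 \/ ~v12) — v7 is true.

v1=T, v2=T, v3=T, v4=F, v5=T, v6=F, v7=T, v8=F, v9=F, v10=T, v11=F, v12=T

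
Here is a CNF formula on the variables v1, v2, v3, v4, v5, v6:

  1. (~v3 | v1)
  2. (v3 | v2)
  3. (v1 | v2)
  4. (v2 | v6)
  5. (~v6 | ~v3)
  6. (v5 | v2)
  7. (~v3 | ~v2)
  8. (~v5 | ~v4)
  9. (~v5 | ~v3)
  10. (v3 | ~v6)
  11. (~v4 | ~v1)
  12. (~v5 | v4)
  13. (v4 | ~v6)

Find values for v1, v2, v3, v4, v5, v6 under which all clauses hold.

v1=1  v2=1  v3=0  v4=0  v5=0  v6=0

Set v1 = True and propagate.
  then v4 is forced to False.
  then v5 is forced to False.
  then v2 is forced to True.
  then v3 is forced to False.
  then v6 is forced to False.
Every clause has at least one true literal under this assignment.
Check each clause:
  1. (v1 | ~v3) — v1 is true.
  2. (v3 | v2) — v2 is true.
  3. (v1 | v2) — v1 is true.
  4. (v6 | v2) — v2 is true.
  5. (~v3 | ~v6) — ~v6 is true.
  6. (v5 | v2) — v2 is true.
  7. (~v3 | ~v2) — ~v3 is true.
  8. (~v5 | ~v4) — ~v5 is true.
  9. (~v3 | ~v5) — ~v5 is true.
  10. (~v6 | v3) — ~v6 is true.
  11. (~v1 | ~v4) — ~v4 is true.
  12. (~v5 | v4) — ~v5 is true.
  13. (~v6 | v4) — ~v6 is true.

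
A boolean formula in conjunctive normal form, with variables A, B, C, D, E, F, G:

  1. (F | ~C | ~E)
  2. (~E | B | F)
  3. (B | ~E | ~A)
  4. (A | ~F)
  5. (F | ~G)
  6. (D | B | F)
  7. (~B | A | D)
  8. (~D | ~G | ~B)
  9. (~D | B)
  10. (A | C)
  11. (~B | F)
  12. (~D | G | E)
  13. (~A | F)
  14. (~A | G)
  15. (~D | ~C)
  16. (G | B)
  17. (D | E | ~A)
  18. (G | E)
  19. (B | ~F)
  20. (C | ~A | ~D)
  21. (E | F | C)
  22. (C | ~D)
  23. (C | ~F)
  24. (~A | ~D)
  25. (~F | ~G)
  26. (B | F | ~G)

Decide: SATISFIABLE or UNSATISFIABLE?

F = True:
  propagation gives A=True, G=True; an empty clause results — contradiction.
F = False:
  propagation gives G=False, B=False; an empty clause results — contradiction.
Every branch closes, so no satisfying assignment exists.

UNSATISFIABLE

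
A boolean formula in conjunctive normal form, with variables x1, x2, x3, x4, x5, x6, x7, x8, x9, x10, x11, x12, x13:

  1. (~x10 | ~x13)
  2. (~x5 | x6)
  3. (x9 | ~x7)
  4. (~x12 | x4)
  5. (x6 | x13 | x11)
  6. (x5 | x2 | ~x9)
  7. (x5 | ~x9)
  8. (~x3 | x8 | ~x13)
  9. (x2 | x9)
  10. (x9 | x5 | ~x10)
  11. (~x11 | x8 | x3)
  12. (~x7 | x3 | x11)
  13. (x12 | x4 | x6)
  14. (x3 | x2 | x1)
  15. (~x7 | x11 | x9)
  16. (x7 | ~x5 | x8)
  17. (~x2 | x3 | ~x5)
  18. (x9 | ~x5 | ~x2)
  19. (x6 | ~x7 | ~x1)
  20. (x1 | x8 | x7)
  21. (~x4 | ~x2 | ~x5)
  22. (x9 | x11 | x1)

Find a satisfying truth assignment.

Pure literal: x6 appears only positively; assign x6 = True.
Try x1 = True.
Branch on x2: take x2 = False.
  then x9 is forced to True.
  then x5 is forced to True.
Branch on x3: take x3 = True.
The remaining clauses are satisfied by x4 = True, x7 = True, x8 = False, x10 = True, x11 = False, x12 = True, x13 = False.
Check each clause:
  1. (~x10 | ~x13) — ~x13 is true.
  2. (x6 | ~x5) — x6 is true.
  3. (x9 | ~x7) — x9 is true.
  4. (x4 | ~x12) — x4 is true.
  5. (x11 | x13 | x6) — x6 is true.
  6. (x2 | x5 | ~x9) — x5 is true.
  7. (x5 | ~x9) — x5 is true.
  8. (~x13 | x8 | ~x3) — ~x13 is true.
  9. (x2 | x9) — x9 is true.
  10. (x5 | x9 | ~x10) — x9 is true.
  11. (~x11 | x8 | x3) — x3 is true.
  12. (x11 | x3 | ~x7) — x3 is true.
  13. (x4 | x12 | x6) — x4 is true.
  14. (x2 | x1 | x3) — x1 is true.
  15. (x11 | ~x7 | x9) — x9 is true.
  16. (~x5 | x7 | x8) — x7 is true.
  17. (~x5 | ~x2 | x3) — x3 is true.
  18. (x9 | ~x2 | ~x5) — x9 is true.
  19. (~x1 | x6 | ~x7) — x6 is true.
  20. (x7 | x8 | x1) — x1 is true.
  21. (~x2 | ~x4 | ~x5) — ~x2 is true.
  22. (x9 | x11 | x1) — x1 is true.

x1=T  x2=F  x3=T  x4=T  x5=T  x6=T  x7=T  x8=F  x9=T  x10=T  x11=F  x12=T  x13=F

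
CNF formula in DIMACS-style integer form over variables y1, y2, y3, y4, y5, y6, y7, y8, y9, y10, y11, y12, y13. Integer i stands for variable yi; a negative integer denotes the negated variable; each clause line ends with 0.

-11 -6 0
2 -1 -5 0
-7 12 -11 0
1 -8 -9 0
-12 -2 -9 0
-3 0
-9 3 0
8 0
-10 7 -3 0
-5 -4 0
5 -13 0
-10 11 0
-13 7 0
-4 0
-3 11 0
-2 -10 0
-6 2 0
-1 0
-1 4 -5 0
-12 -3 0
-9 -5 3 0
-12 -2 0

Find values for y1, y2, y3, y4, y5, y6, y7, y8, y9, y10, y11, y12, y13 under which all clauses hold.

y1 = F, y2 = F, y3 = F, y4 = F, y5 = T, y6 = F, y7 = F, y8 = T, y9 = F, y10 = T, y11 = T, y12 = F, y13 = F

Check each clause:
  1. (NOT y11 OR NOT y6) — NOT y6 is true.
  2. (NOT y1 OR NOT y5 OR y2) — NOT y1 is true.
  3. (NOT y11 OR y12 OR NOT y7) — NOT y7 is true.
  4. (NOT y9 OR NOT y8 OR y1) — NOT y9 is true.
  5. (NOT y12 OR NOT y9 OR NOT y2) — NOT y12 is true.
  6. (NOT y3) — NOT y3 is true.
  7. (NOT y9 OR y3) — NOT y9 is true.
  8. (y8) — y8 is true.
  9. (NOT y3 OR NOT y10 OR y7) — NOT y3 is true.
  10. (NOT y5 OR NOT y4) — NOT y4 is true.
  11. (y5 OR NOT y13) — NOT y13 is true.
  12. (NOT y10 OR y11) — y11 is true.
  13. (NOT y13 OR y7) — NOT y13 is true.
  14. (NOT y4) — NOT y4 is true.
  15. (y11 OR NOT y3) — y11 is true.
  16. (NOT y10 OR NOT y2) — NOT y2 is true.
  17. (NOT y6 OR y2) — NOT y6 is true.
  18. (NOT y1) — NOT y1 is true.
  19. (y4 OR NOT y5 OR NOT y1) — NOT y1 is true.
  20. (NOT y12 OR NOT y3) — NOT y12 is true.
  21. (y3 OR NOT y5 OR NOT y9) — NOT y9 is true.
  22. (NOT y2 OR NOT y12) — NOT y12 is true.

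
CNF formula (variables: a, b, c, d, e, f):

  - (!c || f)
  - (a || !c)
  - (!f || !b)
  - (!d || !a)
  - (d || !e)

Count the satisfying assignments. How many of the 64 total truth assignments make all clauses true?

13

Case analysis on a and c:
  a=T, c=T: remaining (b,d,e,f) ∈ {(F,F,F,T)} — 1.
  a=T, c=F: remaining (b,d,e,f) ∈ {(F,F,F,F); (F,F,F,T); (T,F,F,F)} — 3.
  a=F, c=T: a clause becomes empty — 0.
  a=F, c=F: 9 of the 16 assignments to (b,d,e,f) work.
Total: 1 + 3 + 0 + 9 = 13.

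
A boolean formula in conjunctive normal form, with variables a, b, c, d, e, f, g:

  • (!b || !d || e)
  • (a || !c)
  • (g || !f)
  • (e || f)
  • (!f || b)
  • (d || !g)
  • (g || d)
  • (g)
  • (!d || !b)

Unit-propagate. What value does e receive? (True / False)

(g) is a unit clause: g = True.
From (!g || d) and g = True: d = True.
(!d || !b) with d = True leaves only !b, so b = False.
From (!f || b) and b = False: f = False.
(e || f): since f = False, the clause reduces to (e). e = True.

True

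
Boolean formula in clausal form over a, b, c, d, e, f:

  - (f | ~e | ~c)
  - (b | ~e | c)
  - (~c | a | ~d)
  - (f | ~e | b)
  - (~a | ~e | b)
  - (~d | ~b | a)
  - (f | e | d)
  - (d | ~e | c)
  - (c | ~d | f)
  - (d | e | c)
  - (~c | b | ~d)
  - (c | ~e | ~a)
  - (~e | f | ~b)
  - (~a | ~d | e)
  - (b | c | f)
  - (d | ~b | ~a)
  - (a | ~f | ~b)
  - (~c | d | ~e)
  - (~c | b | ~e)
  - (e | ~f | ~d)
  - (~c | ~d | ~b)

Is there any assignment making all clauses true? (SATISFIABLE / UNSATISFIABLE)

SATISFIABLE

Branch on a: take a = False.
Set b = False and propagate.
For the remaining variables, c = True, d = False, e = False, f = True works.
So a=False, b=False, c=True, d=False, e=False, f=True is a satisfying assignment.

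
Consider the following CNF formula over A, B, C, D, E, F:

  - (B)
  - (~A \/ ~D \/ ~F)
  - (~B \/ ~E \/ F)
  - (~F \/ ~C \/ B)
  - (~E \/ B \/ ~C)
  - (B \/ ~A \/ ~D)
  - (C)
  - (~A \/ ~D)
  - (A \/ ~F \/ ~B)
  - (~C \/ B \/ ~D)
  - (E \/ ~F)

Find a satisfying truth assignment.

A = T, B = T, C = T, D = F, E = F, F = F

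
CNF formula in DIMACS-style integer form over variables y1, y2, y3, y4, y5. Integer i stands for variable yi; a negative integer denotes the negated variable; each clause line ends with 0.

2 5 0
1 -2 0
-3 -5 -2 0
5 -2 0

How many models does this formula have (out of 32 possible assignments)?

Split on y2, then y5.
  y2=T, y5=T: remaining (y1,y3,y4) ∈ {(T,F,F); (T,F,T)} — 2.
  y2=T, y5=F: a clause becomes empty — 0.
  y2=F, y5=T: y1, y3, y4 free → 2^3 = 8.
  y2=F, y5=F: a clause becomes empty — 0.
Total: 2 + 0 + 8 + 0 = 10.

10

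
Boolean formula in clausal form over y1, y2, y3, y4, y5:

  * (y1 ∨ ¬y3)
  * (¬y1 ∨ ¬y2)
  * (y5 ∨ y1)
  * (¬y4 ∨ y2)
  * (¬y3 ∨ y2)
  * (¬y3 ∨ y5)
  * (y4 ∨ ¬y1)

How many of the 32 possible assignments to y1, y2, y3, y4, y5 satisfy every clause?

Satisfying assignments:
  y1=0 y2=0 y3=0 y4=0 y5=1
  y1=0 y2=1 y3=0 y4=0 y5=1
  y1=0 y2=1 y3=0 y4=1 y5=1
Count: 3.

3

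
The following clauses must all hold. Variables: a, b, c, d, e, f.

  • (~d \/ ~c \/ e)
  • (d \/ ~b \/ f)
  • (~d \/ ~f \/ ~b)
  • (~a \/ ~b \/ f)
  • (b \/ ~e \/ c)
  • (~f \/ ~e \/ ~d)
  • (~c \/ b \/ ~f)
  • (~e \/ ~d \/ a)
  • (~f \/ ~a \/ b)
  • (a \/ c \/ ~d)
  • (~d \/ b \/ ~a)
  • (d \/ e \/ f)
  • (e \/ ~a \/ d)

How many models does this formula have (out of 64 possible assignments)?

9

Split on d, then b.
  d=1, b=1: a clause becomes empty — 0.
  d=1, b=0: a clause becomes empty — 0.
  d=0, b=1: c free; 3 ways for (a,e,f) × 2^1 = 6.
  d=0, b=0: remaining (a,c,e,f) ∈ {(0,0,0,1); (0,1,1,0); (1,1,1,0)} — 3.
Total: 0 + 0 + 6 + 3 = 9.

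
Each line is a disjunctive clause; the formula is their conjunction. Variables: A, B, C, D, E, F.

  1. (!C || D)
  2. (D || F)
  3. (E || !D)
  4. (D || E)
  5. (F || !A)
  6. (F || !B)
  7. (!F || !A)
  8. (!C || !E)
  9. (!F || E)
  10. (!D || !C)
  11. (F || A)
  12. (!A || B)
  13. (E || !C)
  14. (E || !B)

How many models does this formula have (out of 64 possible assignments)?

4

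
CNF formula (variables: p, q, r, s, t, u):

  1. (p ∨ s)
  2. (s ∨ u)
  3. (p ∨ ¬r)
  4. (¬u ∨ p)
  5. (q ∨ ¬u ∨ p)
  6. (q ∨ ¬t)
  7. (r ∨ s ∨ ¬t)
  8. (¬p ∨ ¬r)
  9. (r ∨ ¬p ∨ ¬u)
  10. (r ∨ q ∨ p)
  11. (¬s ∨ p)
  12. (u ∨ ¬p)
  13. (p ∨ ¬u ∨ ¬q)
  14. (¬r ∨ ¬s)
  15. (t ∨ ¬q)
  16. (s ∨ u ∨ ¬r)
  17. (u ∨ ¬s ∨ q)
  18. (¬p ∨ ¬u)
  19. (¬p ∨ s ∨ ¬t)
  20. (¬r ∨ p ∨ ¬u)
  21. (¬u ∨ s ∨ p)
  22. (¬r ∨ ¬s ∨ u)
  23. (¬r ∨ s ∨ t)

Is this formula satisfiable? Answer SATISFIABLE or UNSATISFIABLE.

UNSATISFIABLE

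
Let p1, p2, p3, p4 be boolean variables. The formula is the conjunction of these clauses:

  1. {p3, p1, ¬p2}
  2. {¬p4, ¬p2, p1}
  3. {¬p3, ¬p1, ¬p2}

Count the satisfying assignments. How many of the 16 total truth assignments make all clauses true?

11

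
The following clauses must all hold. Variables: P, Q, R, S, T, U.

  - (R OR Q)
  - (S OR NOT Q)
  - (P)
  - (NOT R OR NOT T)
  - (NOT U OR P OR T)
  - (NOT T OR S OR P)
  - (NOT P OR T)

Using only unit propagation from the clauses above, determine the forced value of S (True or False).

Unit clause (P) sets P = True.
(T OR NOT P) with P = True leaves only T, so T = True.
From (NOT R OR NOT T) and T = True: R = False.
In (Q OR R), R is now false; Q must hold, so Q = True.
In (NOT Q OR S), NOT Q is now false; S must hold, so S = True.

True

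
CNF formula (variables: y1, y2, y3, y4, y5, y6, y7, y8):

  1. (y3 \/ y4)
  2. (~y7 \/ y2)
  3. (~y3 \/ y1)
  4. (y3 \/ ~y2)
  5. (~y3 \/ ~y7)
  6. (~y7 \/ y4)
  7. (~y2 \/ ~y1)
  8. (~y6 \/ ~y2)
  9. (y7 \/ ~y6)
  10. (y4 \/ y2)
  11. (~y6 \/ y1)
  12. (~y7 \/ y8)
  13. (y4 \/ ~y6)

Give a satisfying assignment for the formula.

Pure literal: y4 appears only positively; assign y4 = True.
Pure literal: y6 appears only negated; assign y6 = False.
Set y1 = False and propagate.
  then y3 is forced to False.
  then y2 is forced to False.
  then y7 is forced to False.
y5, y8 are now unconstrained; take y5 = True, y8 = True.
Every clause has at least one true literal under this assignment.
Check each clause:
  1. (y4 \/ y3) — y4 is true.
  2. (~y7 \/ y2) — ~y7 is true.
  3. (y1 \/ ~y3) — ~y3 is true.
  4. (y3 \/ ~y2) — ~y2 is true.
  5. (~y3 \/ ~y7) — ~y7 is true.
  6. (y4 \/ ~y7) — ~y7 is true.
  7. (~y2 \/ ~y1) — ~y1 is true.
  8. (~y2 \/ ~y6) — ~y6 is true.
  9. (~y6 \/ y7) — ~y6 is true.
  10. (y4 \/ y2) — y4 is true.
  11. (~y6 \/ y1) — ~y6 is true.
  12. (~y7 \/ y8) — y8 is true.
  13. (y4 \/ ~y6) — ~y6 is true.

y1=0, y2=0, y3=0, y4=1, y5=1, y6=0, y7=0, y8=1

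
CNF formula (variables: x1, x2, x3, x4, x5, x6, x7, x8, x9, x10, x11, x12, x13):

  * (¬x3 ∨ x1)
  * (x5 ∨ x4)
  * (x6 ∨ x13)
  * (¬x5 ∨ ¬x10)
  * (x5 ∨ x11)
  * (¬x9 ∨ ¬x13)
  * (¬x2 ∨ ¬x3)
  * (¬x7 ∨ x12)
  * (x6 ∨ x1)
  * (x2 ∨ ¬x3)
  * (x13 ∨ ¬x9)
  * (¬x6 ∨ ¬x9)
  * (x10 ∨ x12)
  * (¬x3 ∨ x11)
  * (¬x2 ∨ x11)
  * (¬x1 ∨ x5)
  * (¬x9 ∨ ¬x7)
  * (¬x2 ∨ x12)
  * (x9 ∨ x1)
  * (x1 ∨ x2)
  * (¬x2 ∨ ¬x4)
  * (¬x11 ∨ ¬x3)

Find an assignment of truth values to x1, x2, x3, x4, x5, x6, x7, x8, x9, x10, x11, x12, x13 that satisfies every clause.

x1 = T, x2 = F, x3 = F, x4 = F, x5 = T, x6 = F, x7 = T, x8 = F, x9 = F, x10 = F, x11 = T, x12 = T, x13 = T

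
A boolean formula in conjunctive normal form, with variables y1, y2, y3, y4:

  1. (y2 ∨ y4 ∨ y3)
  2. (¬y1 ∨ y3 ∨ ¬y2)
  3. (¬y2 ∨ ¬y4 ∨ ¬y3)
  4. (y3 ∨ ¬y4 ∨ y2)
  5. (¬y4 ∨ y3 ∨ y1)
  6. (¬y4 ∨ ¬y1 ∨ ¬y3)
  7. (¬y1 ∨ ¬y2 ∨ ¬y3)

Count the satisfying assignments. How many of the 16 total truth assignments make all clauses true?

Satisfying assignments:
  y1=F y2=F y3=T y4=F
  y1=F y2=F y3=T y4=T
  y1=F y2=T y3=F y4=F
  y1=F y2=T y3=T y4=F
  y1=T y2=F y3=T y4=F
Count: 5.

5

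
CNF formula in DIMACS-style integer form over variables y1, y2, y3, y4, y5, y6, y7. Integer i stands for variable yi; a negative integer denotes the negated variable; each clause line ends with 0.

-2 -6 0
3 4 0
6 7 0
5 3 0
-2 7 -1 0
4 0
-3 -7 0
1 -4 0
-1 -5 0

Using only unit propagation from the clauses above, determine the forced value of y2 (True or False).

False

(y4) is a unit clause: y4 = True.
In (~y4 | y1), ~y4 is now false; y1 must hold, so y1 = True.
From (~y1 | ~y5) and y1 = True: y5 = False.
(y3 | y5) with y5 = False leaves only y3, so y3 = True.
(~y3 | ~y7) with y3 = True leaves only ~y7, so y7 = False.
(y7 | y6) with y7 = False leaves only y6, so y6 = True.
In (~y2 | ~y6), ~y6 is now false; ~y2 must hold, so y2 = False.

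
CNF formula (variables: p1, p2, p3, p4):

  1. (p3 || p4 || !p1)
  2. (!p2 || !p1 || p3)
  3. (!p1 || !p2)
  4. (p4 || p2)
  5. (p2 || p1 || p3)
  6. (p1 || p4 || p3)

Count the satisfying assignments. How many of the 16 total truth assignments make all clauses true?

6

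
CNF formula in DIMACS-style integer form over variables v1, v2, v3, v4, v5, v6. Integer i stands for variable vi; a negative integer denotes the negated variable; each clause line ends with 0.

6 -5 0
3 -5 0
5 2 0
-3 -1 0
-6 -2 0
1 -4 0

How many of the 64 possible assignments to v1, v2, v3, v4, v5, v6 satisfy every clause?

The models are:
  v1=F v2=F v3=T v4=F v5=T v6=T
  v1=F v2=T v3=F v4=F v5=F v6=F
  v1=F v2=T v3=T v4=F v5=F v6=F
  v1=T v2=T v3=F v4=F v5=F v6=F
  v1=T v2=T v3=F v4=T v5=F v6=F
Count: 5.

5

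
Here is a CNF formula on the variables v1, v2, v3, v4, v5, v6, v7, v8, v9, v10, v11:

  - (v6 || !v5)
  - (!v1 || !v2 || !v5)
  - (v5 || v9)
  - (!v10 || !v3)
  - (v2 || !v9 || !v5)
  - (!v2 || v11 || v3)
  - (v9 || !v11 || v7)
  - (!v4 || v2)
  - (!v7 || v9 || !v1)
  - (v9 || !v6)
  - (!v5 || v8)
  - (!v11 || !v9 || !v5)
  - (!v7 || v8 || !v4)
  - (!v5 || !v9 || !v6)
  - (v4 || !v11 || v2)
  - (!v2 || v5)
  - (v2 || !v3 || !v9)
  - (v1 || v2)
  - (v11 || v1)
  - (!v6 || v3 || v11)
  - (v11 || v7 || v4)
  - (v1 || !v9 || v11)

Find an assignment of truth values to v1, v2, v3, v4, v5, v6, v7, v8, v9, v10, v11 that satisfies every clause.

Pure literal: v8 appears only positively; assign v8 = True.
v10 occurs only negated in the remaining clauses — set v10 = False.
Branch on v1: take v1 = True.
Branch on v2: take v2 = False.
  then v4 is forced to False.
  then v11 is forced to False.
  then v7 is forced to True.
  then v9 is forced to True.
  then v5 is forced to False.
  then v3 is forced to False.
  then v6 is forced to False.
Every clause has at least one true literal under this assignment.

v1=True  v2=False  v3=False  v4=False  v5=False  v6=False  v7=True  v8=True  v9=True  v10=False  v11=False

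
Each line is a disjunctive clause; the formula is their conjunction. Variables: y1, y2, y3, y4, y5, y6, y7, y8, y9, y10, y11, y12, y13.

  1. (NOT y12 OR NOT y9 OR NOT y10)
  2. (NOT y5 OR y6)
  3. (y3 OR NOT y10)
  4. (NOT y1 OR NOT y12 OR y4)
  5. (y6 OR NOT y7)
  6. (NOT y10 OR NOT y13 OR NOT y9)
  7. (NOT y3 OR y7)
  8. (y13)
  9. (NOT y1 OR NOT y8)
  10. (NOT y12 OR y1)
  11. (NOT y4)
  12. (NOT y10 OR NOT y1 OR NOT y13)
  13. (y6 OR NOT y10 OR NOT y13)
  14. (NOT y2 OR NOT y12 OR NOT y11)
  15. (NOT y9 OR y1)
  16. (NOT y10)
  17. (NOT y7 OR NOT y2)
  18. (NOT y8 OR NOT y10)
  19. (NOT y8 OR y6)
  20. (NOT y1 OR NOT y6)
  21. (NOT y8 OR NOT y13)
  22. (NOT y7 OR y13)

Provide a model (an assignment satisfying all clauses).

y1=True, y2=False, y3=False, y4=False, y5=False, y6=False, y7=False, y8=False, y9=True, y10=False, y11=False, y12=False, y13=True

Unit propagation: (y13) forces y13 = True.
Unit propagation: (NOT y4) forces y4 = False.
Unit propagation: (NOT y10) forces y10 = False.
(NOT y8) is a unit clause, so y8 = False.
y2 occurs only negated in the remaining clauses — set y2 = False.
Pure literal: y3 appears only negated; assign y3 = False.
Set y1 = True and propagate.
  then y12 is forced to False.
  then y6 is forced to False.
  then y5 is forced to False.
  then y7 is forced to False.
y9, y11 are now unconstrained; take y9 = True, y11 = False.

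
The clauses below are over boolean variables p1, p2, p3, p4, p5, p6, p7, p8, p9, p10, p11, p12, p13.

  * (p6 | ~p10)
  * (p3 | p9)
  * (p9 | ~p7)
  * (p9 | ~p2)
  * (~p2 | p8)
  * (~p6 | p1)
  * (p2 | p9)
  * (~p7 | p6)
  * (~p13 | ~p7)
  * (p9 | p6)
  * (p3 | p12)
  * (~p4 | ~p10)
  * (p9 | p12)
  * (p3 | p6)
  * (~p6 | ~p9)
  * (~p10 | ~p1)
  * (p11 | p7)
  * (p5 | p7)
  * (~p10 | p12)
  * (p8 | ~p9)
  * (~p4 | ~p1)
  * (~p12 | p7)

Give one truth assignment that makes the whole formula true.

p1 = T, p2 = T, p3 = T, p4 = F, p5 = T, p6 = F, p7 = F, p8 = T, p9 = T, p10 = F, p11 = T, p12 = F, p13 = F

Pure literal: p3 appears only positively; assign p3 = True.
p4 occurs only negated in the remaining clauses — set p4 = False.
Branch on p1: take p1 = True.
  then p10 is forced to False.
Set p2 = True and propagate.
  then p9 is forced to True.
  then p8 is forced to True.
  then p6 is forced to False.
  then p7 is forced to False.
  then p11 is forced to True.
  then p5 is forced to True.
  then p12 is forced to False.
p13 is now unconstrained; take p13 = False.
Every clause has at least one true literal under this assignment.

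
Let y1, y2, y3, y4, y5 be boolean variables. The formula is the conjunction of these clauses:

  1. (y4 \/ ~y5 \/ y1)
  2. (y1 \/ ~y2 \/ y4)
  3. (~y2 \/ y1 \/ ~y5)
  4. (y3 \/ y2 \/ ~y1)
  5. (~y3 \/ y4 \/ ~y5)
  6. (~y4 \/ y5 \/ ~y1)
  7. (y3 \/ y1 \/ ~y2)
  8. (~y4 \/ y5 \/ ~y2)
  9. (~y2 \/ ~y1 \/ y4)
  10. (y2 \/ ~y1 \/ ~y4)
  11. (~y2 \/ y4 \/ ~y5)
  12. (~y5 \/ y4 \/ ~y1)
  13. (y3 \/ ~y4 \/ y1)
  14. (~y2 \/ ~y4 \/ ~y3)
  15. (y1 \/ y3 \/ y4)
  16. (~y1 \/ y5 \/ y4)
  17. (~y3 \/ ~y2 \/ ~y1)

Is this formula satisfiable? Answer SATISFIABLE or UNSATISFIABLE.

SATISFIABLE

Branch on y1: take y1 = False.
Try y2 = False.
For the remaining variables, y3 = True, y4 = True, y5 = False works.
So y1=False, y2=False, y3=True, y4=True, y5=False is a satisfying assignment.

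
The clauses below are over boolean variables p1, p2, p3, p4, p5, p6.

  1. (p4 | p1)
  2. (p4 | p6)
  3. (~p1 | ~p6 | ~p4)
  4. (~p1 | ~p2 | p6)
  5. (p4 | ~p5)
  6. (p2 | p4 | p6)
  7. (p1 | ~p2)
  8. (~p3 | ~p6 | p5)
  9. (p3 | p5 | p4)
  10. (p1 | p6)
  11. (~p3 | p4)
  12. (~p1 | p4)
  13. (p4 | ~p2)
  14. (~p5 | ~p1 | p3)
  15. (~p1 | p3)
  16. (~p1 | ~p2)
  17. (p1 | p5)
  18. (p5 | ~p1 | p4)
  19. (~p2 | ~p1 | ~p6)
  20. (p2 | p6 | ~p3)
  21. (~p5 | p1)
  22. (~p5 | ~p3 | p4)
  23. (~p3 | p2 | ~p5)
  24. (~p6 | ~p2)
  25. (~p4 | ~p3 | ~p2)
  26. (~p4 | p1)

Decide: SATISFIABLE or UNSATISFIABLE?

UNSATISFIABLE

p1 = True:
  propagation gives p4=True, p6=False, p2=False, p3=True; an empty clause results — contradiction.
p1 = False:
  propagation gives p4=True; an empty clause results — contradiction.
Every branch closes, so no satisfying assignment exists.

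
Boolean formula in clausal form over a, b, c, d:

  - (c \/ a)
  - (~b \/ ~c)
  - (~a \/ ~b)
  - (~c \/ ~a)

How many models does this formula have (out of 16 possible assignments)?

The models are:
  a=0 b=0 c=1 d=0
  a=0 b=0 c=1 d=1
  a=1 b=0 c=0 d=0
  a=1 b=0 c=0 d=1
That's 4 in total.

4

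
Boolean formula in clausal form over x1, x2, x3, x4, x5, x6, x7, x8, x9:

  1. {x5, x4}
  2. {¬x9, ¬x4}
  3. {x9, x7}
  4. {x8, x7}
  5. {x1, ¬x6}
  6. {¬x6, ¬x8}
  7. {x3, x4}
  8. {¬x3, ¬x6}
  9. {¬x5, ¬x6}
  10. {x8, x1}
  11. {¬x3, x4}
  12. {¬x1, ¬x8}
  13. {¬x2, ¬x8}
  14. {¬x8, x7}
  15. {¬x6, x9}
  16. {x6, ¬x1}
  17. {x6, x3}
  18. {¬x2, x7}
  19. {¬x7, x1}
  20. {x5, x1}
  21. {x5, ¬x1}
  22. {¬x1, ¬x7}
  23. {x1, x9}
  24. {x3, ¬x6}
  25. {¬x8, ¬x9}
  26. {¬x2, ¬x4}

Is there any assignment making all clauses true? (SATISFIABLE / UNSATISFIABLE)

x1 = True:
  propagation gives x8=False, x7=True; an empty clause results — contradiction.
x1 = False:
  propagation gives x6=False, x8=True, x2=False, x7=True; an empty clause results — contradiction.
Every branch closes, so no satisfying assignment exists.

UNSATISFIABLE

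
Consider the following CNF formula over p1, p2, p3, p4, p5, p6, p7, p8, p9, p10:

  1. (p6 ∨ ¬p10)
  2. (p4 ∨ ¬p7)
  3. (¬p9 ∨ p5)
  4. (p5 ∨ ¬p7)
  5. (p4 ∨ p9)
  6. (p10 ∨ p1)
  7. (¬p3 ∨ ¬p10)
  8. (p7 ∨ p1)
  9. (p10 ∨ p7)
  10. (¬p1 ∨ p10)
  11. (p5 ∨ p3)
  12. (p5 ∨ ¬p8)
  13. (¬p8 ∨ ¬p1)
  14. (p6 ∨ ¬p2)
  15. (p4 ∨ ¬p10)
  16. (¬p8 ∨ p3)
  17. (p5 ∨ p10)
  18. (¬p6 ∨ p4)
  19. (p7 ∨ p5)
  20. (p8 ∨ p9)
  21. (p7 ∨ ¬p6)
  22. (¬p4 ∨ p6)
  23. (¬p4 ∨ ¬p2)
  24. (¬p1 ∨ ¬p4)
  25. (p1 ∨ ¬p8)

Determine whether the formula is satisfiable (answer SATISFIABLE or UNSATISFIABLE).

Pure literal: p2 appears only negated; assign p2 = False.
Pure literal: p5 appears only positively; assign p5 = True.
Set p1 = False and propagate.
  then p10 is forced to True.
  then p6 is forced to True.
  then p3 is forced to False.
  then p7 is forced to True.
  then p4 is forced to True.
  then p8 is forced to False.
  then p9 is forced to True.
Every clause has at least one true literal under this assignment.
So p1=F, p2=F, p3=F, p4=T, p5=T, p6=T, p7=T, p8=F, p9=T, p10=T is a satisfying assignment.

SATISFIABLE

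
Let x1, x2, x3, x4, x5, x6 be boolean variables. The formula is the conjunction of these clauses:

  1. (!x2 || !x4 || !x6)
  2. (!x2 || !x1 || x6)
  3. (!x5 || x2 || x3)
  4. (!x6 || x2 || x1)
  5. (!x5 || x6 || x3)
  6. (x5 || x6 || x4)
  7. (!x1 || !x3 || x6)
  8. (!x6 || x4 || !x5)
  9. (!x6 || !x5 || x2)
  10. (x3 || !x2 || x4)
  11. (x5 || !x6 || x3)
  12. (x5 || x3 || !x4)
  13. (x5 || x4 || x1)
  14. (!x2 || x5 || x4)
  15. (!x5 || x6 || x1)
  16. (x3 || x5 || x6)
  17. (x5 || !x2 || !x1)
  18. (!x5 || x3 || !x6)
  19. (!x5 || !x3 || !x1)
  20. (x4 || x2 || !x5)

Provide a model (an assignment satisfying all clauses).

Try x1 = False.
For the remaining variables, x2 = False, x3 = True, x4 = True, x5 = False, x6 = False works.
Every clause has at least one true literal under this assignment.
Check each clause:
  1. (!x4 || !x6 || !x2) — !x6 is true.
  2. (!x1 || x6 || !x2) — !x1 is true.
  3. (x2 || x3 || !x5) — x3 is true.
  4. (!x6 || x1 || x2) — !x6 is true.
  5. (x3 || !x5 || x6) — x3 is true.
  6. (x6 || x4 || x5) — x4 is true.
  7. (!x3 || !x1 || x6) — !x1 is true.
  8. (!x6 || !x5 || x4) — !x6 is true.
  9. (x2 || !x5 || !x6) — !x6 is true.
  10. (!x2 || x4 || x3) — x3 is true.
  11. (x5 || x3 || !x6) — !x6 is true.
  12. (!x4 || x3 || x5) — x3 is true.
  13. (x5 || x4 || x1) — x4 is true.
  14. (x5 || !x2 || x4) — x4 is true.
  15. (!x5 || x1 || x6) — !x5 is true.
  16. (x6 || x3 || x5) — x3 is true.
  17. (x5 || !x1 || !x2) — !x1 is true.
  18. (!x5 || !x6 || x3) — x3 is true.
  19. (!x1 || !x5 || !x3) — !x5 is true.
  20. (x4 || !x5 || x2) — !x5 is true.

x1=F  x2=F  x3=T  x4=T  x5=F  x6=F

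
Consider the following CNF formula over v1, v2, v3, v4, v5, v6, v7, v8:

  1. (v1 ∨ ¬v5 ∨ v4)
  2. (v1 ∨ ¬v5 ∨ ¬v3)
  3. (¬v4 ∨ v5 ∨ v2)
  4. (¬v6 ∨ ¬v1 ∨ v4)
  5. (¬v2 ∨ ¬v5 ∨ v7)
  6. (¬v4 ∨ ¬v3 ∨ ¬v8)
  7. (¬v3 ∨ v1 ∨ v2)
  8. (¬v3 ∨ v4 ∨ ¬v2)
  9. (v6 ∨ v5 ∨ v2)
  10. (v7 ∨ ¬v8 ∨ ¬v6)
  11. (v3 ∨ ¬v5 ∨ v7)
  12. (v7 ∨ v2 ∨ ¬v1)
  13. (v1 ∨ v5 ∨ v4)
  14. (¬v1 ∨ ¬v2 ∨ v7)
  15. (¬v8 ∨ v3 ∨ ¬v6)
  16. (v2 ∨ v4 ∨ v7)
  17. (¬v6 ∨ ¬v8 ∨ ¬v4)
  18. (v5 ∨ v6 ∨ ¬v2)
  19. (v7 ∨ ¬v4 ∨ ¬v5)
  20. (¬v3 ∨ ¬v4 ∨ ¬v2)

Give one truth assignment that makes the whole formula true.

v1=T, v2=T, v3=F, v4=T, v5=T, v6=T, v7=T, v8=F

Check each clause:
  1. (v1 ∨ v4 ∨ ¬v5) — v1 is true.
  2. (¬v5 ∨ v1 ∨ ¬v3) — v1 is true.
  3. (v5 ∨ v2 ∨ ¬v4) — v2 is true.
  4. (v4 ∨ ¬v6 ∨ ¬v1) — v4 is true.
  5. (v7 ∨ ¬v5 ∨ ¬v2) — v7 is true.
  6. (¬v8 ∨ ¬v3 ∨ ¬v4) — ¬v8 is true.
  7. (v1 ∨ v2 ∨ ¬v3) — v1 is true.
  8. (¬v3 ∨ ¬v2 ∨ v4) — v4 is true.
  9. (v6 ∨ v2 ∨ v5) — v2 is true.
  10. (¬v8 ∨ ¬v6 ∨ v7) — ¬v8 is true.
  11. (v3 ∨ v7 ∨ ¬v5) — v7 is true.
  12. (¬v1 ∨ v2 ∨ v7) — v2 is true.
  13. (v1 ∨ v5 ∨ v4) — v1 is true.
  14. (¬v2 ∨ ¬v1 ∨ v7) — v7 is true.
  15. (¬v8 ∨ v3 ∨ ¬v6) — ¬v8 is true.
  16. (v4 ∨ v2 ∨ v7) — v2 is true.
  17. (¬v4 ∨ ¬v8 ∨ ¬v6) — ¬v8 is true.
  18. (v6 ∨ v5 ∨ ¬v2) — v5 is true.
  19. (¬v4 ∨ ¬v5 ∨ v7) — v7 is true.
  20. (¬v4 ∨ ¬v3 ∨ ¬v2) — ¬v3 is true.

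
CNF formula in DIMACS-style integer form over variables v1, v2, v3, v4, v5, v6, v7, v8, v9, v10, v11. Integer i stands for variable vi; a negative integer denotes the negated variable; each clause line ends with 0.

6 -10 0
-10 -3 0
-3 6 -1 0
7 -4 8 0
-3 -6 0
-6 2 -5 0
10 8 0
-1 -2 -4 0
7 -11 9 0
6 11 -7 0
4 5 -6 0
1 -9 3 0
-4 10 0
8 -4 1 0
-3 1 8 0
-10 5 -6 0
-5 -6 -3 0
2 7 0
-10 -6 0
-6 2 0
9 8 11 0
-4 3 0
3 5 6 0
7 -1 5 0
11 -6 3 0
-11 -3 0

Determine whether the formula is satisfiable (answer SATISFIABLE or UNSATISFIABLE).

SATISFIABLE

Pure literal: v8 appears only positively; assign v8 = True.
Set v1 = True and propagate.
Branch on v2: take v2 = True.
  then v4 is forced to False.
For the remaining variables, v3 = False, v5 = True, v6 = False, v7 = True, v9 = False, v10 = False, v11 = True works.
Every clause has at least one true literal under this assignment.
So v1=T, v2=T, v3=F, v4=F, v5=T, v6=F, v7=T, v8=T, v9=F, v10=F, v11=T is a satisfying assignment.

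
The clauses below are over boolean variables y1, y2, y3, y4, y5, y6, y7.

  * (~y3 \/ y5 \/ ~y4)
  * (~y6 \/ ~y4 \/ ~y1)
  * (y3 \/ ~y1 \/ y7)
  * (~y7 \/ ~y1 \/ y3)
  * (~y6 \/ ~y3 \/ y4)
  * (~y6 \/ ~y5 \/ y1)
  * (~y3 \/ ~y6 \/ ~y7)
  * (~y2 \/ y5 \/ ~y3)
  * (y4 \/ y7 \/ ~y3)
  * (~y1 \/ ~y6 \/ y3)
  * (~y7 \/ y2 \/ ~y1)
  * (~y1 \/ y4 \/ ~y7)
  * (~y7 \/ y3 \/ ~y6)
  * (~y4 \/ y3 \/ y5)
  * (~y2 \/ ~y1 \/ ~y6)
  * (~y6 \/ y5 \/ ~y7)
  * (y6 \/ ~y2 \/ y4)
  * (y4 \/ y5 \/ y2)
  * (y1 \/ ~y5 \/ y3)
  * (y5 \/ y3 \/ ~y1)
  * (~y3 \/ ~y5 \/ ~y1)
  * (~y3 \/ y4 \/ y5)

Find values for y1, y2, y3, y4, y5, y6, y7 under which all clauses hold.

y1=False, y2=False, y3=True, y4=False, y5=True, y6=False, y7=True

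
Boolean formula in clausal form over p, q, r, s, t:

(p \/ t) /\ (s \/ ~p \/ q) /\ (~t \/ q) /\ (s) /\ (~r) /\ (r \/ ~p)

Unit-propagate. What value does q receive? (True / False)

True

(s) stands alone — s = True.
(~r) is a unit clause: r = False.
(r \/ ~p) with r = False leaves only ~p, so p = False.
(p \/ t): since p = False, the clause reduces to (t). t = True.
In (q \/ ~t), ~t is now false; q must hold, so q = True.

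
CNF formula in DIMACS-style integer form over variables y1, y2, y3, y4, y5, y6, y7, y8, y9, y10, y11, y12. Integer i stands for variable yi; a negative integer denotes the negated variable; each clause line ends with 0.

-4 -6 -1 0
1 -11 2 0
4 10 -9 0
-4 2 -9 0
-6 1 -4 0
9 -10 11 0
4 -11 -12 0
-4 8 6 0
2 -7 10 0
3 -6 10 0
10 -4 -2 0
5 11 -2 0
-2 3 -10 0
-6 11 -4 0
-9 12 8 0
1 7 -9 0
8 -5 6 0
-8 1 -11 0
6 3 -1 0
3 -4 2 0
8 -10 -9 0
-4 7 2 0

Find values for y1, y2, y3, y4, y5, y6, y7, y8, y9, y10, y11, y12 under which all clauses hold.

y1=T  y2=T  y3=T  y4=T  y5=T  y6=F  y7=T  y8=T  y9=T  y10=T  y11=F  y12=T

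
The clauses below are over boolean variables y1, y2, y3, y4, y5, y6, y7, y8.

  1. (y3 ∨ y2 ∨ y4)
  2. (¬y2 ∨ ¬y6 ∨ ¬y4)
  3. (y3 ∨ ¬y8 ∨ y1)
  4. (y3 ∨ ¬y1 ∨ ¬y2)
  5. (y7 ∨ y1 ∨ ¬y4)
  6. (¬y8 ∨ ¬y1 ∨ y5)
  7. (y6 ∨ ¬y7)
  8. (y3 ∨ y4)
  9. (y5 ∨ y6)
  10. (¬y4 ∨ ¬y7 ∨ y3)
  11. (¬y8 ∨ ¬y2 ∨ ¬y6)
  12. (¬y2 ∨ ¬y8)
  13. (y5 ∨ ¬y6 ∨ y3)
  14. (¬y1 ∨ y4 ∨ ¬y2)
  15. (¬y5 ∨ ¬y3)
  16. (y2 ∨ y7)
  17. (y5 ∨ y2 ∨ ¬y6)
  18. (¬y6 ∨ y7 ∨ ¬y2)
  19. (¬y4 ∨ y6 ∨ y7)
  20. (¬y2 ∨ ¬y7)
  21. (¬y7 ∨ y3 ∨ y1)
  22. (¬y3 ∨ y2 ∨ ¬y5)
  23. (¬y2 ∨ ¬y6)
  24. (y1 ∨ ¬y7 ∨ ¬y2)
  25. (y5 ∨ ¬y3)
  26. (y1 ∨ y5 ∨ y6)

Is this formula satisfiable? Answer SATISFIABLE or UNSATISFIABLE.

y2 = True:
  propagation gives y8=False, y7=False, y6=False, y5=True; an empty clause results — contradiction.
y2 = False:
  propagation gives y7=True, y6=True, y5=True, y3=False; an empty clause results — contradiction.
Every branch closes, so no satisfying assignment exists.

UNSATISFIABLE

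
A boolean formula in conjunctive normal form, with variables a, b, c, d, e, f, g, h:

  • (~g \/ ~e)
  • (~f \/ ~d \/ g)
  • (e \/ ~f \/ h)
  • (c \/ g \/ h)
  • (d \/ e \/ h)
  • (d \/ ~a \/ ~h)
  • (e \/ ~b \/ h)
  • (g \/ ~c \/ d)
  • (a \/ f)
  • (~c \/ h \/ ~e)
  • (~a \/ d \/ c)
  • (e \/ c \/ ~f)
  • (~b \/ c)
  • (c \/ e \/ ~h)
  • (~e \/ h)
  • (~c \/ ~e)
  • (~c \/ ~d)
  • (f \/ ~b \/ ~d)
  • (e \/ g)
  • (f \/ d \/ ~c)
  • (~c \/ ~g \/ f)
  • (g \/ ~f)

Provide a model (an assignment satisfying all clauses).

Branch on a: take a = False.
  then f is forced to True.
  then g is forced to True.
  then e is forced to False.
  then h is forced to True.
  then c is forced to True.
  then d is forced to False.
b is now unconstrained; take b = True.
Every clause has at least one true literal under this assignment.

a=0, b=1, c=1, d=0, e=0, f=1, g=1, h=1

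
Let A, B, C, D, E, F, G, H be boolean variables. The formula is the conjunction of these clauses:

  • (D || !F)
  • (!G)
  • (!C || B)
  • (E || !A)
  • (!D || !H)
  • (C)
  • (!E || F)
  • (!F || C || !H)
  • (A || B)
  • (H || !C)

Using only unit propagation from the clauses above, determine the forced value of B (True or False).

True

(!G) is a unit clause: G = False.
(C) is a unit clause: C = True.
In (!C || B), !C is now false; B must hold, so B = True.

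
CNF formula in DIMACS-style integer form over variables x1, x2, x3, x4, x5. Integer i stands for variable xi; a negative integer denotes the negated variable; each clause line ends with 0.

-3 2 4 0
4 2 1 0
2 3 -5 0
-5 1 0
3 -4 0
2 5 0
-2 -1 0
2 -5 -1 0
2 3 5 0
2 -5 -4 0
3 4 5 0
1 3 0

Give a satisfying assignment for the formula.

x1 = F, x2 = T, x3 = T, x4 = F, x5 = F

Check each clause:
  1. (~x3 | x2 | x4) — x2 is true.
  2. (x1 | x4 | x2) — x2 is true.
  3. (x2 | x3 | ~x5) — x2 is true.
  4. (x1 | ~x5) — ~x5 is true.
  5. (x3 | ~x4) — x3 is true.
  6. (x2 | x5) — x2 is true.
  7. (~x1 | ~x2) — ~x1 is true.
  8. (~x5 | ~x1 | x2) — x2 is true.
  9. (x3 | x5 | x2) — x2 is true.
  10. (x2 | ~x4 | ~x5) — x2 is true.
  11. (x5 | x3 | x4) — x3 is true.
  12. (x1 | x3) — x3 is true.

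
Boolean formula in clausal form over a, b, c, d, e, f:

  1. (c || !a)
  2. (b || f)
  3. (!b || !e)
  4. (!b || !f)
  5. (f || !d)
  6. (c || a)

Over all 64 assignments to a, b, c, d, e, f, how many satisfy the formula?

10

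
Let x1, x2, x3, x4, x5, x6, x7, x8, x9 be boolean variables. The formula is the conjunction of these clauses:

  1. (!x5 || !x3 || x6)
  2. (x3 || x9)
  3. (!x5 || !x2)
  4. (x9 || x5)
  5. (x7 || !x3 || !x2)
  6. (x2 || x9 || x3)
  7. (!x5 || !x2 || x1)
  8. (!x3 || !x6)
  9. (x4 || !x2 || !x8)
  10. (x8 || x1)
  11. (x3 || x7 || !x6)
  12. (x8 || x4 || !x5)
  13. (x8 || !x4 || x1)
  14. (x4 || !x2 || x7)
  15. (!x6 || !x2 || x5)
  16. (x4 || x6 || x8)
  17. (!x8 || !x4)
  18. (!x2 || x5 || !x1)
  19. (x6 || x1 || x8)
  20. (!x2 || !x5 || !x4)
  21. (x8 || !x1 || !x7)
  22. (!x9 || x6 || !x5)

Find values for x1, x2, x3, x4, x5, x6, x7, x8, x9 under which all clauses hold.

x1 = False, x2 = False, x3 = True, x4 = False, x5 = False, x6 = False, x7 = False, x8 = True, x9 = True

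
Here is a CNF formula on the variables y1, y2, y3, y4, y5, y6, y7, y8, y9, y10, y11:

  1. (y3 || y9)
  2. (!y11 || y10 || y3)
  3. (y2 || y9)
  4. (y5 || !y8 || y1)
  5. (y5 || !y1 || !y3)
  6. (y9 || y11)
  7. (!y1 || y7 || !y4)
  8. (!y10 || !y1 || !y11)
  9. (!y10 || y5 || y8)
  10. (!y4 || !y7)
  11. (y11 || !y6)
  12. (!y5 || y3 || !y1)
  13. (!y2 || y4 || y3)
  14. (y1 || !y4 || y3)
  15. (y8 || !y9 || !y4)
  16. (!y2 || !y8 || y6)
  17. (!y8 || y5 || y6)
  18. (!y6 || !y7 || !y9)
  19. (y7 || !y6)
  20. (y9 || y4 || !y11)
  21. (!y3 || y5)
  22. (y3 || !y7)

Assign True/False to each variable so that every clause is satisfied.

y1=0, y2=0, y3=1, y4=0, y5=1, y6=0, y7=1, y8=1, y9=1, y10=0, y11=1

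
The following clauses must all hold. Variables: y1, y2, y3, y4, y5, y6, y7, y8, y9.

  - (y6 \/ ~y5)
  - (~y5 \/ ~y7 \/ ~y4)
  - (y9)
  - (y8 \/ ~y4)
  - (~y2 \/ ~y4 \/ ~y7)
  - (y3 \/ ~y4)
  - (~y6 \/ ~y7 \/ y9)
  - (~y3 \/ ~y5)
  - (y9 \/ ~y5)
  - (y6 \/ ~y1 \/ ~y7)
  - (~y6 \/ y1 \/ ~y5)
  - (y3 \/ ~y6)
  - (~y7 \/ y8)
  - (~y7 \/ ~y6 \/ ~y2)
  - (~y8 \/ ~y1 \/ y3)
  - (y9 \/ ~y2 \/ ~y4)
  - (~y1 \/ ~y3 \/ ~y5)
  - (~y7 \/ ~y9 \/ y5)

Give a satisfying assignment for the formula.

y1=1, y2=1, y3=1, y4=0, y5=0, y6=0, y7=0, y8=1, y9=1

Check each clause:
  1. (~y5 \/ y6) — ~y5 is true.
  2. (~y4 \/ ~y5 \/ ~y7) — ~y7 is true.
  3. (y9) — y9 is true.
  4. (~y4 \/ y8) — y8 is true.
  5. (~y7 \/ ~y4 \/ ~y2) — ~y7 is true.
  6. (~y4 \/ y3) — y3 is true.
  7. (~y6 \/ ~y7 \/ y9) — y9 is true.
  8. (~y3 \/ ~y5) — ~y5 is true.
  9. (~y5 \/ y9) — y9 is true.
  10. (y6 \/ ~y1 \/ ~y7) — ~y7 is true.
  11. (y1 \/ ~y6 \/ ~y5) — y1 is true.
  12. (~y6 \/ y3) — ~y6 is true.
  13. (~y7 \/ y8) — y8 is true.
  14. (~y7 \/ ~y6 \/ ~y2) — ~y7 is true.
  15. (~y8 \/ y3 \/ ~y1) — y3 is true.
  16. (y9 \/ ~y4 \/ ~y2) — y9 is true.
  17. (~y1 \/ ~y5 \/ ~y3) — ~y5 is true.
  18. (y5 \/ ~y7 \/ ~y9) — ~y7 is true.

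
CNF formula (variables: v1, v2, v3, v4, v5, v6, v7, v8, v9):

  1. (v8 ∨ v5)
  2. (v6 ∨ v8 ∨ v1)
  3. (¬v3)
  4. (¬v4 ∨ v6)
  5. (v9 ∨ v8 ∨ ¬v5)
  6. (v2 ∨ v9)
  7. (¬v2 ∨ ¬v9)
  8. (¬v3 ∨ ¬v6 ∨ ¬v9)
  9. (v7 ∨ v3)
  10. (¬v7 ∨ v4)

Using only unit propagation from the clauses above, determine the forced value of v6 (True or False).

(¬v3) is a unit clause: v3 = False.
In (v3 ∨ v7), v3 is now false; v7 must hold, so v7 = True.
From (v4 ∨ ¬v7) and v7 = True: v4 = True.
From (v6 ∨ ¬v4) and v4 = True: v6 = True.

True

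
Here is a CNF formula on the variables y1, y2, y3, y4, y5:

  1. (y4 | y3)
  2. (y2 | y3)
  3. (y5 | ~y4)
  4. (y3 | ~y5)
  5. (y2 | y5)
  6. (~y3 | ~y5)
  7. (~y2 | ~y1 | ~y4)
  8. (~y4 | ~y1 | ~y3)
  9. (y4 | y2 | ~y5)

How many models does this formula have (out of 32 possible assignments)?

2

Satisfying assignments:
  y1=0 y2=1 y3=1 y4=0 y5=0
  y1=1 y2=1 y3=1 y4=0 y5=0
Count: 2.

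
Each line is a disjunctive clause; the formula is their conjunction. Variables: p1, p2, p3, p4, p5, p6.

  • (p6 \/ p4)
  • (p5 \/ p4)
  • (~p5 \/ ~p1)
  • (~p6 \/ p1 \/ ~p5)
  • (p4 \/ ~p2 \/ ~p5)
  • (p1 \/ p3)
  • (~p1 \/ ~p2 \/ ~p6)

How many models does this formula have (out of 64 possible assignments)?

Case analysis on p1 and p5:
  p1=1, p5=1: a clause becomes empty — 0.
  p1=1, p5=0: p3 free; 3 ways for (p2,p4,p6) × 2^1 = 6.
  p1=0, p5=1: remaining (p2,p3,p4,p6) ∈ {(0,1,1,0); (1,1,1,0)} — 2.
  p1=0, p5=0: remaining (p2,p3,p4,p6) ∈ {(0,1,1,0); (0,1,1,1); (1,1,1,0); (1,1,1,1)} — 4.
Total: 0 + 6 + 2 + 4 = 12.

12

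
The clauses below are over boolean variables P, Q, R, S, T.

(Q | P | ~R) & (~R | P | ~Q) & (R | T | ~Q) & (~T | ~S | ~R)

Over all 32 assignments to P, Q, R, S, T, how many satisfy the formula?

18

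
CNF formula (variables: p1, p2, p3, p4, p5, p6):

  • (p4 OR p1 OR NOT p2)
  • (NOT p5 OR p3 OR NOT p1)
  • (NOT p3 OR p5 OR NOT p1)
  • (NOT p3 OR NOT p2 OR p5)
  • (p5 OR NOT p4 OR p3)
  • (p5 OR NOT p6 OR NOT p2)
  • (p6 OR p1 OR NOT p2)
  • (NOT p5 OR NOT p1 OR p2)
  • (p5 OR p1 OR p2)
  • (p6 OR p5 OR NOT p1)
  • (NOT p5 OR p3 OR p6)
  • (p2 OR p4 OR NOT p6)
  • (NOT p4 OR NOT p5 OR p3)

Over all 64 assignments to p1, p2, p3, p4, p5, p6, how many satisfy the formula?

8

Satisfying assignments:
  p1=F p2=F p3=T p4=F p5=T p6=F
  p1=F p2=F p3=T p4=T p5=T p6=F
  p1=F p2=F p3=T p4=T p5=T p6=T
  p1=F p2=T p3=T p4=T p5=T p6=T
  p1=T p2=T p3=T p4=F p5=T p6=F
  p1=T p2=T p3=T p4=F p5=T p6=T
  p1=T p2=T p3=T p4=T p5=T p6=F
  p1=T p2=T p3=T p4=T p5=T p6=T
That's 8 in total.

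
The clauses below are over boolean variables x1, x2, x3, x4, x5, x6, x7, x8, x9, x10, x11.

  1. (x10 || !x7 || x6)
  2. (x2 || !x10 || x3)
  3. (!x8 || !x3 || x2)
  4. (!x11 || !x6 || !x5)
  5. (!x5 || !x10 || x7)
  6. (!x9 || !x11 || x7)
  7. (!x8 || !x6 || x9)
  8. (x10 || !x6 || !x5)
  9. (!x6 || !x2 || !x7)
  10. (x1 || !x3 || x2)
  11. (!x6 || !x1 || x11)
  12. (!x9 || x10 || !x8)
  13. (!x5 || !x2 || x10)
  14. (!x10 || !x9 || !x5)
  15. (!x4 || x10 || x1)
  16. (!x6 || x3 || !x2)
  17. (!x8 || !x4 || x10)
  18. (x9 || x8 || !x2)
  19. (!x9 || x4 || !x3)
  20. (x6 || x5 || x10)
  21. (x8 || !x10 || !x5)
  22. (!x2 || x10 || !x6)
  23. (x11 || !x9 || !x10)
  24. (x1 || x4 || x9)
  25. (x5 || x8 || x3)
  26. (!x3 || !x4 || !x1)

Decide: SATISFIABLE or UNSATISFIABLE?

Try x1 = True.
The remaining clauses are satisfied by x2 = True, x3 = True, x4 = False, x5 = False, x6 = False, x7 = False, x8 = True, x9 = False, x10 = True, x11 = False.
So x1=True, x2=True, x3=True, x4=False, x5=False, x6=False, x7=False, x8=True, x9=False, x10=True, x11=False is a satisfying assignment.

SATISFIABLE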